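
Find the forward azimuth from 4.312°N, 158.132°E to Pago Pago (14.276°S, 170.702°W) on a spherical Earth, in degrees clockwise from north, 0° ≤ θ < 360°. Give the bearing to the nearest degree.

Δλ = -170.702 − 158.132 = -328.834°; wrapped into (−180°, 180°]: 31.166°.
θ = atan2( sin Δλ · cos φ₂ , cos φ₁ · sin φ₂ − sin φ₁ · cos φ₂ · cos Δλ )
  = atan2(0.50154, -0.30824) = 121.575° → normalised to [0°, 360°): 121.575°.

122°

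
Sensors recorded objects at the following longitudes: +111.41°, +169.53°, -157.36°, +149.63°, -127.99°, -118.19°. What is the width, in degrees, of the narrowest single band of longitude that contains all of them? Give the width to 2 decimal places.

Sort the longitudes: -157.36°, -127.99°, -118.19°, +111.41°, +149.63°, +169.53°.
Eastward gaps between consecutive values (wrapping around): 29.37°, 9.80°, 229.60°, 38.22°, 19.90°, 33.11°.
Largest gap = 229.60° ⇒ minimal covering band is its complement: 360° − 229.60° = 130.40°.
Band runs from +111.41° eastward to -118.19°, crossing the antimeridian.

130.40°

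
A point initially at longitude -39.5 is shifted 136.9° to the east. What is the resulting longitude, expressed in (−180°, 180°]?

Start at -39.5°; shift +136.9° → +97.4°.
+97.4° already lies in (−180°, 180°].

+97.4°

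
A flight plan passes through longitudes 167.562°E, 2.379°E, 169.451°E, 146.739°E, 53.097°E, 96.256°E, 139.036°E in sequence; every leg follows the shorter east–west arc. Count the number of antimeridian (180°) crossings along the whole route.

0

Leg 1: +167.562° → +2.379°, shortest Δλ = -165.183° (west) — does not cross 180°.
Leg 2: +2.379° → +169.451°, shortest Δλ = 167.072° (east) — does not cross 180°.
Leg 3: +169.451° → +146.739°, shortest Δλ = -22.712° (west) — does not cross 180°.
Leg 4: +146.739° → +53.097°, shortest Δλ = -93.642° (west) — does not cross 180°.
Leg 5: +53.097° → +96.256°, shortest Δλ = 43.159° (east) — does not cross 180°.
Leg 6: +96.256° → +139.036°, shortest Δλ = 42.78° (east) — does not cross 180°.
Total crossings: 0.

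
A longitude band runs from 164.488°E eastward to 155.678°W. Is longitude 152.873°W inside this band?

No

Band width going east from +164.488° to -155.678°: ((-155.678 − 164.488) mod 360) = 39.834°.
Offset of -152.873° east of the west edge: ((-152.873 − 164.488) mod 360) = 42.639°.
42.639° > 39.834° ⇒ outside.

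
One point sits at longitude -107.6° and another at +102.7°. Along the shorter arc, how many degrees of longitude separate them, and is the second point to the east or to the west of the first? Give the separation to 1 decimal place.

149.7° west

Raw difference: 102.7 − -107.6 = 210.3°.
Normalise into (−180°, 180°]: 210.3° − 360° = -149.7°.
Negative ⇒ the second point lies to the west; separation 149.7°.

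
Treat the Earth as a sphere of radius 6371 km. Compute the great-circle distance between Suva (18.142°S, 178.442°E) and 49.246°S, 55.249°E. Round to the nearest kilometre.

Δλ = 55.249 − 178.442 = -123.193°.
Δφ = -49.246 − -18.142 = -31.104°.
a = sin²(Δφ/2) + cos φ₁ · cos φ₂ · sin²(Δλ/2) = 0.551876.
c = 2·atan2(√a, √(1−a)) = 1.67474 rad → d = 6371·c ≈ 10669.74 km.

10670 km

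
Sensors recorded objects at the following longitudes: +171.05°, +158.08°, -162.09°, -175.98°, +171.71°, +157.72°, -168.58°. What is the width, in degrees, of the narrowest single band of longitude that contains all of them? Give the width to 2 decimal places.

40.19°

Sort the longitudes: -175.98°, -168.58°, -162.09°, +157.72°, +158.08°, +171.05°, +171.71°.
Eastward gaps between consecutive values (wrapping around): 7.40°, 6.49°, 319.81°, 0.36°, 12.97°, 0.66°, 12.31°.
Largest gap = 319.81° ⇒ minimal covering band is its complement: 360° − 319.81° = 40.19°.
Band runs from +157.72° eastward to -162.09°, crossing the antimeridian.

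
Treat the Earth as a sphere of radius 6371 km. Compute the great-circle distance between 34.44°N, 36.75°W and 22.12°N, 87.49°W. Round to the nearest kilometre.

5099 km

Δλ = -87.49 − -36.75 = -50.74°.
Δφ = 22.12 − 34.44 = -12.32°.
a = sin²(Δφ/2) + cos φ₁ · cos φ₂ · sin²(Δλ/2) = 0.151773.
c = 2·atan2(√a, √(1−a)) = 0.80035 rad → d = 6371·c ≈ 5099.04 km.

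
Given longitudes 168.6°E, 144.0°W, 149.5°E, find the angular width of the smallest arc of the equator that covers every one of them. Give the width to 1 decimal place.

Sort the longitudes: -144.0°, +149.5°, +168.6°.
Eastward gaps between consecutive values (wrapping around): 293.5°, 19.1°, 47.4°.
Largest gap = 293.5° ⇒ minimal covering band is its complement: 360° − 293.5° = 66.5°.
Band runs from +149.5° eastward to -144.0°, crossing the antimeridian.

66.5°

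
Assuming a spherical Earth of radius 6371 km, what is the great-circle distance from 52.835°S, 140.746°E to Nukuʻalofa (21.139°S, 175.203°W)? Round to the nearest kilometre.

5135 km

Δλ = -175.203 − 140.746 = -315.949°; wrapped into (−180°, 180°]: 44.051°.
Δφ = -21.139 − -52.835 = 31.696°.
a = sin²(Δφ/2) + cos φ₁ · cos φ₂ · sin²(Δλ/2) = 0.153821.
c = 2·atan2(√a, √(1−a)) = 0.80604 rad → d = 6371·c ≈ 5135.31 km.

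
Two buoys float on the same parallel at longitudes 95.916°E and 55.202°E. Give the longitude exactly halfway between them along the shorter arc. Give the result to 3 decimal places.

75.559°E

Signed shortest Δλ from +95.916° to +55.202° is -40.714°.
Midpoint longitude = +95.916° + (-40.714°)/2 = +95.916° − 20.357° = +75.559°.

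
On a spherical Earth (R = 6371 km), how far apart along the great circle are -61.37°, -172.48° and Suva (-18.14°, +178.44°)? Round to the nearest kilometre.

4860 km

Δλ = 178.44 − -172.48 = 350.92°; wrapped into (−180°, 180°]: -9.08°.
Δφ = -18.14 − -61.37 = 43.23°.
a = sin²(Δφ/2) + cos φ₁ · cos φ₂ · sin²(Δλ/2) = 0.138548.
c = 2·atan2(√a, √(1−a)) = 0.76280 rad → d = 6371·c ≈ 4859.80 km.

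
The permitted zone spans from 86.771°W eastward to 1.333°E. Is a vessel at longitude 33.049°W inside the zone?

Band width going east from -86.771° to +1.333°: ((1.333 − -86.771) mod 360) = 88.104°.
Offset of -33.049° east of the west edge: ((-33.049 − -86.771) mod 360) = 53.722°.
53.722° ≤ 88.104° ⇒ inside.

Yes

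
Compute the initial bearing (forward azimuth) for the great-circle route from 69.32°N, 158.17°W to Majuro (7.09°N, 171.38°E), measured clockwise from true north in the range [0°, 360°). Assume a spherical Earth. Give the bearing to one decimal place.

213.6°

Δλ = 171.38 − -158.17 = 329.55°; wrapped into (−180°, 180°]: -30.45°.
θ = atan2( sin Δλ · cos φ₂ , cos φ₁ · sin φ₂ − sin φ₁ · cos φ₂ · cos Δλ )
  = atan2(-0.50291, -0.75677) = -146.394° → normalised to [0°, 360°): 213.606°.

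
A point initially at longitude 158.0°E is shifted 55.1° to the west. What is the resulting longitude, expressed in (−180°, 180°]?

Start at +158.0°; shift −55.1° → +102.9°.
+102.9° already lies in (−180°, 180°].

102.9°E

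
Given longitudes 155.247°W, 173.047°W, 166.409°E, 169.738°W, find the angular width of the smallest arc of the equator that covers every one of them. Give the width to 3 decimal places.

38.344°

Sort the longitudes: -173.047°, -169.738°, -155.247°, +166.409°.
Eastward gaps between consecutive values (wrapping around): 3.309°, 14.491°, 321.656°, 20.544°.
Largest gap = 321.656° ⇒ minimal covering band is its complement: 360° − 321.656° = 38.344°.
Band runs from +166.409° eastward to -155.247°, crossing the antimeridian.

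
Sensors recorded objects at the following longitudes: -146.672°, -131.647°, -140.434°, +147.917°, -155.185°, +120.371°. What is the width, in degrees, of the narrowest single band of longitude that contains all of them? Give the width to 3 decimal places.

Sort the longitudes: -155.185°, -146.672°, -140.434°, -131.647°, +120.371°, +147.917°.
Eastward gaps between consecutive values (wrapping around): 8.513°, 6.238°, 8.787°, 252.018°, 27.546°, 56.898°.
Largest gap = 252.018° ⇒ minimal covering band is its complement: 360° − 252.018° = 107.982°.
Band runs from +120.371° eastward to -131.647°, crossing the antimeridian.

107.982°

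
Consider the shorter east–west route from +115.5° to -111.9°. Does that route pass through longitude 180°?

Yes

Naïve |-111.9 − 115.5| = 227.4° > 180°, so the shorter arc goes the other way round — across 180°.
Signed shortest Δλ = ((-111.9 − 115.5 + 180) mod 360) − 180 = 132.6°.
Going east by 132.6° from +115.5° passes through 180° before reaching -111.9°.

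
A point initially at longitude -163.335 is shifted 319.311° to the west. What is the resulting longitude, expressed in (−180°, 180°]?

Start at -163.335°; shift −319.311° → -482.646°.
-482.646° lies outside (−180°, 180°]; add 360° → -122.646°.

-122.646°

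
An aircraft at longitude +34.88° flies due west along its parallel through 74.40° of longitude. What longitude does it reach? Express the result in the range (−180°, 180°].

-39.52°

Start at +34.88°; shift −74.40° → -39.52°.
-39.52° already lies in (−180°, 180°].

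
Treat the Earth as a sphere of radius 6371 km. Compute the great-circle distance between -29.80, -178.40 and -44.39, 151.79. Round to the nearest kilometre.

Δλ = 151.79 − -178.40 = 330.19°; wrapped into (−180°, 180°]: -29.81°.
Δφ = -44.39 − -29.80 = -14.59°.
a = sin²(Δφ/2) + cos φ₁ · cos φ₂ · sin²(Δλ/2) = 0.057150.
c = 2·atan2(√a, √(1−a)) = 0.48280 rad → d = 6371·c ≈ 3075.89 km.

3076 km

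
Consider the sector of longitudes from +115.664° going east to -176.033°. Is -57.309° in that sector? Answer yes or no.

Band width going east from +115.664° to -176.033°: ((-176.033 − 115.664) mod 360) = 68.303°.
Offset of -57.309° east of the west edge: ((-57.309 − 115.664) mod 360) = 187.027°.
187.027° > 68.303° ⇒ outside.

No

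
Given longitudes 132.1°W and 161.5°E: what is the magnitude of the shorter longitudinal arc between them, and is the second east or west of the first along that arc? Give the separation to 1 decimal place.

Raw difference: 161.5 − -132.1 = 293.6°.
Normalise into (−180°, 180°]: 293.6° − 360° = -66.4°.
Negative ⇒ the second point lies to the west; separation 66.4°.

66.4° west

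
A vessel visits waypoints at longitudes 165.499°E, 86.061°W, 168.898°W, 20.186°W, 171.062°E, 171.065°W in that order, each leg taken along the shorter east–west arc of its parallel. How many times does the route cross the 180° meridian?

3

Leg 1: +165.499° → -86.061°, shortest Δλ = 108.44° (east) — crosses 180°.
Leg 2: -86.061° → -168.898°, shortest Δλ = -82.837° (west) — does not cross 180°.
Leg 3: -168.898° → -20.186°, shortest Δλ = 148.712° (east) — does not cross 180°.
Leg 4: -20.186° → +171.062°, shortest Δλ = -168.752° (west) — crosses 180°.
Leg 5: +171.062° → -171.065°, shortest Δλ = 17.873° (east) — crosses 180°.
Total crossings: 3.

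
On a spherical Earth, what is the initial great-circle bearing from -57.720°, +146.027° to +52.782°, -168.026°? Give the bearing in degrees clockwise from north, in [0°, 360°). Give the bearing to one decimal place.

29.1°

Δλ = -168.026 − 146.027 = -314.053°; wrapped into (−180°, 180°]: 45.947°.
θ = atan2( sin Δλ · cos φ₂ , cos φ₁ · sin φ₂ − sin φ₁ · cos φ₂ · cos Δλ )
  = atan2(0.43470, 0.78086) = 29.105° → normalised to [0°, 360°): 29.105°.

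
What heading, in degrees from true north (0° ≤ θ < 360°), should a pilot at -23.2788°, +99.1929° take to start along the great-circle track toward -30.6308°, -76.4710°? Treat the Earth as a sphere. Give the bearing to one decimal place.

Δλ = -76.4710 − 99.1929 = -175.6639°.
θ = atan2( sin Δλ · cos φ₂ , cos φ₁ · sin φ₂ − sin φ₁ · cos φ₂ · cos Δλ )
  = atan2(-0.06506, -0.80712) = -175.392° → normalised to [0°, 360°): 184.608°.

184.6°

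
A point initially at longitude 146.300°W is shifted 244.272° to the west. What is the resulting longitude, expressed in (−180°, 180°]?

30.572°W

Start at -146.300°; shift −244.272° → -390.572°.
-390.572° lies outside (−180°, 180°]; add 360° → -30.572°.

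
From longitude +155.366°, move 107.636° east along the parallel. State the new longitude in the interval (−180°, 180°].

Start at +155.366°; shift +107.636° → +263.002°.
+263.002° lies outside (−180°, 180°]; subtract 360° → -96.998°.

-96.998°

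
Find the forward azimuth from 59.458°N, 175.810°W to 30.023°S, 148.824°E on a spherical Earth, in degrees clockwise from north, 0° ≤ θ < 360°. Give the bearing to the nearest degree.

210°

Δλ = 148.824 − -175.810 = 324.634°; wrapped into (−180°, 180°]: -35.366°.
θ = atan2( sin Δλ · cos φ₂ , cos φ₁ · sin φ₂ − sin φ₁ · cos φ₂ · cos Δλ )
  = atan2(-0.50114, -0.86236) = -149.838° → normalised to [0°, 360°): 210.162°.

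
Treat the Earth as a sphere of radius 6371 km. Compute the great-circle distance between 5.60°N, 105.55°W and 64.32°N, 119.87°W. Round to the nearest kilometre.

Δλ = -119.87 − -105.55 = -14.32°.
Δφ = 64.32 − 5.60 = 58.72°.
a = sin²(Δφ/2) + cos φ₁ · cos φ₂ · sin²(Δλ/2) = 0.247090.
c = 2·atan2(√a, √(1−a)) = 1.04046 rad → d = 6371·c ≈ 6628.79 km.

6629 km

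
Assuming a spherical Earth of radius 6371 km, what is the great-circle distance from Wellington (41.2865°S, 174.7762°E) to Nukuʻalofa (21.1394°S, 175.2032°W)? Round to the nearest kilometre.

2430 km

Δλ = -175.2032 − 174.7762 = -349.9794°; wrapped into (−180°, 180°]: 10.0206°.
Δφ = -21.1394 − -41.2865 = 20.1471°.
a = sin²(Δφ/2) + cos φ₁ · cos φ₂ · sin²(Δλ/2) = 0.035940.
c = 2·atan2(√a, √(1−a)) = 0.38147 rad → d = 6371·c ≈ 2430.32 km.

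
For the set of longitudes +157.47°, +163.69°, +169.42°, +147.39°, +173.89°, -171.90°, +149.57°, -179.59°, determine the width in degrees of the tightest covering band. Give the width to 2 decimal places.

40.71°

Sort the longitudes: -179.59°, -171.90°, +147.39°, +149.57°, +157.47°, +163.69°, +169.42°, +173.89°.
Eastward gaps between consecutive values (wrapping around): 7.69°, 319.29°, 2.18°, 7.90°, 6.22°, 5.73°, 4.47°, 6.52°.
Largest gap = 319.29° ⇒ minimal covering band is its complement: 360° − 319.29° = 40.71°.
Band runs from +147.39° eastward to -171.90°, crossing the antimeridian.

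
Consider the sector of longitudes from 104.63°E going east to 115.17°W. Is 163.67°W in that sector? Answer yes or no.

Yes

Band width going east from +104.63° to -115.17°: ((-115.17 − 104.63) mod 360) = 140.20°.
Offset of -163.67° east of the west edge: ((-163.67 − 104.63) mod 360) = 91.70°.
91.70° ≤ 140.20° ⇒ inside.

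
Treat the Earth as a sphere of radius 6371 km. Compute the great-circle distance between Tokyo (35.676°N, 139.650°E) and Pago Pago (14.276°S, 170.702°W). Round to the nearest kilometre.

Δλ = -170.702 − 139.650 = -310.352°; wrapped into (−180°, 180°]: 49.648°.
Δφ = -14.276 − 35.676 = -49.952°.
a = sin²(Δφ/2) + cos φ₁ · cos φ₂ · sin²(Δλ/2) = 0.317044.
c = 2·atan2(√a, √(1−a)) = 1.19618 rad → d = 6371·c ≈ 7620.89 km.

7621 km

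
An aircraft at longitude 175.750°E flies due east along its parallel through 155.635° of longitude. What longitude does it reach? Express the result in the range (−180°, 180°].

28.615°W

Start at +175.750°; shift +155.635° → +331.385°.
+331.385° lies outside (−180°, 180°]; subtract 360° → -28.615°.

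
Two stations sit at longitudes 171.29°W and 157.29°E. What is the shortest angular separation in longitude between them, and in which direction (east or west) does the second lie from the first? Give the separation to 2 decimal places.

Raw difference: 157.29 − -171.29 = 328.58°.
Normalise into (−180°, 180°]: 328.58° − 360° = -31.42°.
Negative ⇒ the second point lies to the west; separation 31.42°.

31.42° west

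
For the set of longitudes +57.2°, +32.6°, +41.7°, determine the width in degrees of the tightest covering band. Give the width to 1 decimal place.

Sort the longitudes: +32.6°, +41.7°, +57.2°.
Eastward gaps between consecutive values (wrapping around): 9.1°, 15.5°, 335.4°.
Largest gap = 335.4° ⇒ minimal covering band is its complement: 360° − 335.4° = 24.6°.
Band runs from +32.6° eastward to +57.2°.

24.6°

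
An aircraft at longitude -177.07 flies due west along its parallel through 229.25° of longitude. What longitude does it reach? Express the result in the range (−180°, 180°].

-46.32°

Start at -177.07°; shift −229.25° → -406.32°.
-406.32° lies outside (−180°, 180°]; add 360° → -46.32°.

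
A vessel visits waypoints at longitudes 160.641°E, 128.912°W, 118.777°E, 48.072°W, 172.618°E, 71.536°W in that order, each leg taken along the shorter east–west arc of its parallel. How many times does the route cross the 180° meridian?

Leg 1: +160.641° → -128.912°, shortest Δλ = 70.447° (east) — crosses 180°.
Leg 2: -128.912° → +118.777°, shortest Δλ = -112.311° (west) — crosses 180°.
Leg 3: +118.777° → -48.072°, shortest Δλ = -166.849° (west) — does not cross 180°.
Leg 4: -48.072° → +172.618°, shortest Δλ = -139.31° (west) — crosses 180°.
Leg 5: +172.618° → -71.536°, shortest Δλ = 115.846° (east) — crosses 180°.
Total crossings: 4.

4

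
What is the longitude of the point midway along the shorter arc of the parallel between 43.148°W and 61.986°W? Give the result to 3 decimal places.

Signed shortest Δλ from -43.148° to -61.986° is -18.838°.
Midpoint longitude = -43.148° + (-18.838°)/2 = -43.148° − 9.419° = -52.567°.

52.567°W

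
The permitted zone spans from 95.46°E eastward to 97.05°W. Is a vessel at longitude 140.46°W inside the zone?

Yes

Band width going east from +95.46° to -97.05°: ((-97.05 − 95.46) mod 360) = 167.49°.
Offset of -140.46° east of the west edge: ((-140.46 − 95.46) mod 360) = 124.08°.
124.08° ≤ 167.49° ⇒ inside.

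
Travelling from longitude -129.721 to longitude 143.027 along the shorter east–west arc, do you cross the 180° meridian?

Naïve |143.027 − -129.721| = 272.748° > 180°, so the shorter arc goes the other way round — across 180°.
Signed shortest Δλ = ((143.027 − -129.721 + 180) mod 360) − 180 = -87.252°.
Going west by 87.252° from -129.721° passes through 180° before reaching +143.027°.

Yes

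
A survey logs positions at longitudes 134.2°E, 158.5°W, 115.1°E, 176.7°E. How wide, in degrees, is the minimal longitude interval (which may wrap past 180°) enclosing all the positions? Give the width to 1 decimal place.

86.4°

Sort the longitudes: -158.5°, +115.1°, +134.2°, +176.7°.
Eastward gaps between consecutive values (wrapping around): 273.6°, 19.1°, 42.5°, 24.8°.
Largest gap = 273.6° ⇒ minimal covering band is its complement: 360° − 273.6° = 86.4°.
Band runs from +115.1° eastward to -158.5°, crossing the antimeridian.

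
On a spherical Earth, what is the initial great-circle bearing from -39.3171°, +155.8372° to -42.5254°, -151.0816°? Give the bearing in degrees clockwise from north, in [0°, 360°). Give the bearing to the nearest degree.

Δλ = -151.0816 − 155.8372 = -306.9188°; wrapped into (−180°, 180°]: 53.0812°.
θ = atan2( sin Δλ · cos φ₂ , cos φ₁ · sin φ₂ − sin φ₁ · cos φ₂ · cos Δλ )
  = atan2(0.58920, -0.24243) = 112.365° → normalised to [0°, 360°): 112.365°.

112°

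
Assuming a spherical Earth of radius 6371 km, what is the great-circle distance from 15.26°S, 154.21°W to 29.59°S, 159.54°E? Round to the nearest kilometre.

4977 km

Δλ = 159.54 − -154.21 = 313.75°; wrapped into (−180°, 180°]: -46.25°.
Δφ = -29.59 − -15.26 = -14.33°.
a = sin²(Δφ/2) + cos φ₁ · cos φ₂ · sin²(Δλ/2) = 0.144955.
c = 2·atan2(√a, √(1−a)) = 0.78117 rad → d = 6371·c ≈ 4976.83 km.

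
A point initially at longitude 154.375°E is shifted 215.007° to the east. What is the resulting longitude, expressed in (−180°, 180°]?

9.382°E

Start at +154.375°; shift +215.007° → +369.382°.
+369.382° lies outside (−180°, 180°]; subtract 360° → +9.382°.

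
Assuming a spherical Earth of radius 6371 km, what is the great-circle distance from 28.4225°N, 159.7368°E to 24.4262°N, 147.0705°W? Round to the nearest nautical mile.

Δλ = -147.0705 − 159.7368 = -306.8073°; wrapped into (−180°, 180°]: 53.1927°.
Δφ = 24.4262 − 28.4225 = -3.9963°.
a = sin²(Δφ/2) + cos φ₁ · cos φ₂ · sin²(Δλ/2) = 0.161715.
c = 2·atan2(√a, √(1−a)) = 0.82770 rad → d = 6371·c ≈ 5273.28 km ≈ 2847.35 nmi.

2847 nmi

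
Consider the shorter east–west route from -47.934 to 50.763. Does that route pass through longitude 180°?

Signed shortest Δλ = ((50.763 − -47.934 + 180) mod 360) − 180 = 98.697°.
Going east by 98.697° from -47.934° reaches +50.763° without touching 180°.

No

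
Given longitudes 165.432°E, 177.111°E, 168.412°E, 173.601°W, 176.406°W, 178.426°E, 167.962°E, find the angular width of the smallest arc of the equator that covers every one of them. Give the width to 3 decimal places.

20.967°

Sort the longitudes: -176.406°, -173.601°, +165.432°, +167.962°, +168.412°, +177.111°, +178.426°.
Eastward gaps between consecutive values (wrapping around): 2.805°, 339.033°, 2.530°, 0.450°, 8.699°, 1.315°, 5.168°.
Largest gap = 339.033° ⇒ minimal covering band is its complement: 360° − 339.033° = 20.967°.
Band runs from +165.432° eastward to -173.601°, crossing the antimeridian.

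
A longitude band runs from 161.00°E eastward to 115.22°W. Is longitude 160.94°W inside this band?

Yes

Band width going east from +161.00° to -115.22°: ((-115.22 − 161.00) mod 360) = 83.78°.
Offset of -160.94° east of the west edge: ((-160.94 − 161.00) mod 360) = 38.06°.
38.06° ≤ 83.78° ⇒ inside.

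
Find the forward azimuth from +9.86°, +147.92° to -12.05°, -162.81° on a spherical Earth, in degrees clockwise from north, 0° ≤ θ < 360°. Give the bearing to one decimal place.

113.0°

Δλ = -162.81 − 147.92 = -310.73°; wrapped into (−180°, 180°]: 49.27°.
θ = atan2( sin Δλ · cos φ₂ , cos φ₁ · sin φ₂ − sin φ₁ · cos φ₂ · cos Δλ )
  = atan2(0.74110, -0.31495) = 113.025° → normalised to [0°, 360°): 113.025°.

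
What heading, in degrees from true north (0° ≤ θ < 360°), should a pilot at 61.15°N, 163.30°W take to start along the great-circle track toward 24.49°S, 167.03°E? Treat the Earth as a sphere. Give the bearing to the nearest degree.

207°

Δλ = 167.03 − -163.30 = 330.33°; wrapped into (−180°, 180°]: -29.67°.
θ = atan2( sin Δλ · cos φ₂ , cos φ₁ · sin φ₂ − sin φ₁ · cos φ₂ · cos Δλ )
  = atan2(-0.45047, -0.89260) = -153.221° → normalised to [0°, 360°): 206.779°.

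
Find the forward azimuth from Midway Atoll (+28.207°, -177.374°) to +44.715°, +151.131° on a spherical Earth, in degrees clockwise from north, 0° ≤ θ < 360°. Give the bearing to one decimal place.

Δλ = 151.131 − -177.374 = 328.505°; wrapped into (−180°, 180°]: -31.495°.
θ = atan2( sin Δλ · cos φ₂ , cos φ₁ · sin φ₂ − sin φ₁ · cos φ₂ · cos Δλ )
  = atan2(-0.37124, 0.33363) = -48.055° → normalised to [0°, 360°): 311.945°.

311.9°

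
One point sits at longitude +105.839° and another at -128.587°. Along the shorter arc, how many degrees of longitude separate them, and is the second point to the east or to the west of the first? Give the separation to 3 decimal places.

Raw difference: -128.587 − 105.839 = -234.426°.
Normalise into (−180°, 180°]: -234.426° + 360° = 125.574°.
Positive ⇒ the second point lies to the east; separation 125.574°.

125.574° east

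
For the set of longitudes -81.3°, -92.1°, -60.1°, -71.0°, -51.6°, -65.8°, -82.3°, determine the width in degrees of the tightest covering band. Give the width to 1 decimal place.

40.5°

Sort the longitudes: -92.1°, -82.3°, -81.3°, -71.0°, -65.8°, -60.1°, -51.6°.
Eastward gaps between consecutive values (wrapping around): 9.8°, 1.0°, 10.3°, 5.2°, 5.7°, 8.5°, 319.5°.
Largest gap = 319.5° ⇒ minimal covering band is its complement: 360° − 319.5° = 40.5°.
Band runs from -92.1° eastward to -51.6°.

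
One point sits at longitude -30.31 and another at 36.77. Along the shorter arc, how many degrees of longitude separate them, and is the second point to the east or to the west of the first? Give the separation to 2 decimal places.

67.08° east

Raw difference: 36.77 − -30.31 = 67.08°.
Normalise into (−180°, 180°]: 67.08° stays 67.08°.
Positive ⇒ the second point lies to the east; separation 67.08°.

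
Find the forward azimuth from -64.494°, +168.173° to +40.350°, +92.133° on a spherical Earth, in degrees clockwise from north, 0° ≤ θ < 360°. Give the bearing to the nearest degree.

Δλ = 92.133 − 168.173 = -76.040°.
θ = atan2( sin Δλ · cos φ₂ , cos φ₁ · sin φ₂ − sin φ₁ · cos φ₂ · cos Δλ )
  = atan2(-0.73959, 0.44473) = -58.981° → normalised to [0°, 360°): 301.019°.

301°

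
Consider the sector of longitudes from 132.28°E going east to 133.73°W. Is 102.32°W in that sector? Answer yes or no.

Band width going east from +132.28° to -133.73°: ((-133.73 − 132.28) mod 360) = 93.99°.
Offset of -102.32° east of the west edge: ((-102.32 − 132.28) mod 360) = 125.40°.
125.40° > 93.99° ⇒ outside.

No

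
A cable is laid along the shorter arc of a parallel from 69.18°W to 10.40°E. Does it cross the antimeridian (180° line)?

Signed shortest Δλ = ((10.40 − -69.18 + 180) mod 360) − 180 = 79.58°.
Going east by 79.58° from -69.18° reaches +10.40° without touching 180°.

No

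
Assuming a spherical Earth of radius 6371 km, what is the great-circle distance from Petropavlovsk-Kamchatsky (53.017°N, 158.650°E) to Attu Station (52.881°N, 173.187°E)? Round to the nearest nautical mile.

525 nmi

Δλ = 173.187 − 158.650 = 14.537°.
Δφ = 52.881 − 53.017 = -0.136°.
a = sin²(Δφ/2) + cos φ₁ · cos φ₂ · sin²(Δλ/2) = 0.005813.
c = 2·atan2(√a, √(1−a)) = 0.15263 rad → d = 6371·c ≈ 972.40 km ≈ 525.05 nmi.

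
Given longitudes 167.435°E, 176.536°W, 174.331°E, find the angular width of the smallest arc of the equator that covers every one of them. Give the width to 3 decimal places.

Sort the longitudes: -176.536°, +167.435°, +174.331°.
Eastward gaps between consecutive values (wrapping around): 343.971°, 6.896°, 9.133°.
Largest gap = 343.971° ⇒ minimal covering band is its complement: 360° − 343.971° = 16.029°.
Band runs from +167.435° eastward to -176.536°, crossing the antimeridian.

16.029°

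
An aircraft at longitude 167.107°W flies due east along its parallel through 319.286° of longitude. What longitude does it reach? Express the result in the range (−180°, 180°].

152.179°E

Start at -167.107°; shift +319.286° → +152.179°.
+152.179° already lies in (−180°, 180°].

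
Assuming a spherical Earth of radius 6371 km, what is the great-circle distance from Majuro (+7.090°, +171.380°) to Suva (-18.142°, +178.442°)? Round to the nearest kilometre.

2911 km

Δλ = 178.442 − 171.380 = 7.062°.
Δφ = -18.142 − 7.090 = -25.232°.
a = sin²(Δφ/2) + cos φ₁ · cos φ₂ · sin²(Δλ/2) = 0.051282.
c = 2·atan2(√a, √(1−a)) = 0.45688 rad → d = 6371·c ≈ 2910.76 km.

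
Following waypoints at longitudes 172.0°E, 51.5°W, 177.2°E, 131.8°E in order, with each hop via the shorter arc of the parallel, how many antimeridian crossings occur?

2

Leg 1: +172.0° → -51.5°, shortest Δλ = 136.5° (east) — crosses 180°.
Leg 2: -51.5° → +177.2°, shortest Δλ = -131.3° (west) — crosses 180°.
Leg 3: +177.2° → +131.8°, shortest Δλ = -45.4° (west) — does not cross 180°.
Total crossings: 2.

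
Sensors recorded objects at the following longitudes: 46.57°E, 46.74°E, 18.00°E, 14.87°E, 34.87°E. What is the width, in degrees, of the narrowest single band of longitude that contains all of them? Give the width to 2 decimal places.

31.87°

Sort the longitudes: +14.87°, +18.00°, +34.87°, +46.57°, +46.74°.
Eastward gaps between consecutive values (wrapping around): 3.13°, 16.87°, 11.70°, 0.17°, 328.13°.
Largest gap = 328.13° ⇒ minimal covering band is its complement: 360° − 328.13° = 31.87°.
Band runs from +14.87° eastward to +46.74°.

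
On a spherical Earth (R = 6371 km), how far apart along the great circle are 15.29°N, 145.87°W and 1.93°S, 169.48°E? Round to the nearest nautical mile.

2846 nmi

Δλ = 169.48 − -145.87 = 315.35°; wrapped into (−180°, 180°]: -44.65°.
Δφ = -1.93 − 15.29 = -17.22°.
a = sin²(Δφ/2) + cos φ₁ · cos φ₂ · sin²(Δλ/2) = 0.161519.
c = 2·atan2(√a, √(1−a)) = 0.82717 rad → d = 6371·c ≈ 5269.90 km ≈ 2845.52 nmi.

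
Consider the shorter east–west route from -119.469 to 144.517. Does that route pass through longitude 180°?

Yes

Naïve |144.517 − -119.469| = 263.986° > 180°, so the shorter arc goes the other way round — across 180°.
Signed shortest Δλ = ((144.517 − -119.469 + 180) mod 360) − 180 = -96.014°.
Going west by 96.014° from -119.469° passes through 180° before reaching +144.517°.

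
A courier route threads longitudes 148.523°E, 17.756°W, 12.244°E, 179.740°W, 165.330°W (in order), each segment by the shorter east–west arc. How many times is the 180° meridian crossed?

Leg 1: +148.523° → -17.756°, shortest Δλ = -166.279° (west) — does not cross 180°.
Leg 2: -17.756° → +12.244°, shortest Δλ = 30.0° (east) — does not cross 180°.
Leg 3: +12.244° → -179.740°, shortest Δλ = 168.016° (east) — crosses 180°.
Leg 4: -179.740° → -165.330°, shortest Δλ = 14.41° (east) — does not cross 180°.
Total crossings: 1.

1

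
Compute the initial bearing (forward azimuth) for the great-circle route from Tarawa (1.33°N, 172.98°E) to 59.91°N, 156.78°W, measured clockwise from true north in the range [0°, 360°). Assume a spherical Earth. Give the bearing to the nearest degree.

Δλ = -156.78 − 172.98 = -329.76°; wrapped into (−180°, 180°]: 30.24°.
θ = atan2( sin Δλ · cos φ₂ , cos φ₁ · sin φ₂ − sin φ₁ · cos φ₂ · cos Δλ )
  = atan2(0.25250, 0.85495) = 16.454° → normalised to [0°, 360°): 16.454°.

16°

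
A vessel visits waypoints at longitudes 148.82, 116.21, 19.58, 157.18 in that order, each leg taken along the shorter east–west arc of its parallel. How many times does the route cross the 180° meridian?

0

Leg 1: +148.82° → +116.21°, shortest Δλ = -32.61° (west) — does not cross 180°.
Leg 2: +116.21° → +19.58°, shortest Δλ = -96.63° (west) — does not cross 180°.
Leg 3: +19.58° → +157.18°, shortest Δλ = 137.6° (east) — does not cross 180°.
Total crossings: 0.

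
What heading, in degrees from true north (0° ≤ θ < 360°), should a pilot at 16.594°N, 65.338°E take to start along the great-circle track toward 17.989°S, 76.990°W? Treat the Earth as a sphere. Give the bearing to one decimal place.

262.1°

Δλ = -76.990 − 65.338 = -142.328°.
θ = atan2( sin Δλ · cos φ₂ , cos φ₁ · sin φ₂ − sin φ₁ · cos φ₂ · cos Δλ )
  = atan2(-0.58127, -0.08097) = -97.931° → normalised to [0°, 360°): 262.069°.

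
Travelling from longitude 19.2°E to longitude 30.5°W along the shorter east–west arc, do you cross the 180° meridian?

Signed shortest Δλ = ((-30.5 − 19.2 + 180) mod 360) − 180 = -49.7°.
Going west by 49.7° from +19.2° reaches -30.5° without touching 180°.

No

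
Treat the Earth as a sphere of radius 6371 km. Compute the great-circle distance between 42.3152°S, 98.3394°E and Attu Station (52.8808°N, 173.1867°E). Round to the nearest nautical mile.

6895 nmi

Δλ = 173.1867 − 98.3394 = 74.8473°.
Δφ = 52.8808 − -42.3152 = 95.1960°.
a = sin²(Δφ/2) + cos φ₁ · cos φ₂ · sin²(Δλ/2) = 0.710080.
c = 2·atan2(√a, √(1−a)) = 2.00442 rad → d = 6371·c ≈ 12770.15 km ≈ 6895.33 nmi.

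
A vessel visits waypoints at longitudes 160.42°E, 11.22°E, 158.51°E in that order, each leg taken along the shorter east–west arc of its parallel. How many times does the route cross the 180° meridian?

Leg 1: +160.42° → +11.22°, shortest Δλ = -149.2° (west) — does not cross 180°.
Leg 2: +11.22° → +158.51°, shortest Δλ = 147.29° (east) — does not cross 180°.
Total crossings: 0.

0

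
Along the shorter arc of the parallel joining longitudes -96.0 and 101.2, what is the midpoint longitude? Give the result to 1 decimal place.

Signed shortest Δλ from -96.0° to +101.2° is -162.8°.
Midpoint longitude = -96.0° + (-162.8°)/2 = -96.0° − 81.4° = -177.4°.
(The naïve average (-96.0 + +101.2)/2 = 2.6° is on the wrong side of the globe.)

-177.4°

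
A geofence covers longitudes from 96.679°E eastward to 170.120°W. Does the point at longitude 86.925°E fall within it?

No

Band width going east from +96.679° to -170.120°: ((-170.120 − 96.679) mod 360) = 93.201°.
Offset of +86.925° east of the west edge: ((86.925 − 96.679) mod 360) = 350.246°.
350.246° > 93.201° ⇒ outside.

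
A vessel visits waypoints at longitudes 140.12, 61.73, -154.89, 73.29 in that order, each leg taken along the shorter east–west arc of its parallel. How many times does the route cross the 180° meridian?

2

Leg 1: +140.12° → +61.73°, shortest Δλ = -78.39° (west) — does not cross 180°.
Leg 2: +61.73° → -154.89°, shortest Δλ = 143.38° (east) — crosses 180°.
Leg 3: -154.89° → +73.29°, shortest Δλ = -131.82° (west) — crosses 180°.
Total crossings: 2.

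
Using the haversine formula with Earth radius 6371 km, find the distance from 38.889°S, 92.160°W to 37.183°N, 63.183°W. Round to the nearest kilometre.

Δλ = -63.183 − -92.160 = 28.977°.
Δφ = 37.183 − -38.889 = 76.072°.
a = sin²(Δφ/2) + cos φ₁ · cos φ₂ · sin²(Δλ/2) = 0.418464.
c = 2·atan2(√a, √(1−a)) = 1.40699 rad → d = 6371·c ≈ 8963.96 km.

8964 km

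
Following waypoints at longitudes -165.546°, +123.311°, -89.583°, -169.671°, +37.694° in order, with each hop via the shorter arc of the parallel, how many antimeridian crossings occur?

Leg 1: -165.546° → +123.311°, shortest Δλ = -71.143° (west) — crosses 180°.
Leg 2: +123.311° → -89.583°, shortest Δλ = 147.106° (east) — crosses 180°.
Leg 3: -89.583° → -169.671°, shortest Δλ = -80.088° (west) — does not cross 180°.
Leg 4: -169.671° → +37.694°, shortest Δλ = -152.635° (west) — crosses 180°.
Total crossings: 3.

3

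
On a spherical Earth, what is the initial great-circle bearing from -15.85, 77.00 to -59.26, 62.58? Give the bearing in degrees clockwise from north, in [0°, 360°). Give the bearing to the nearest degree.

190°

Δλ = 62.58 − 77.00 = -14.42°.
θ = atan2( sin Δλ · cos φ₂ , cos φ₁ · sin φ₂ − sin φ₁ · cos φ₂ · cos Δλ )
  = atan2(-0.12729, -0.69161) = -169.572° → normalised to [0°, 360°): 190.428°.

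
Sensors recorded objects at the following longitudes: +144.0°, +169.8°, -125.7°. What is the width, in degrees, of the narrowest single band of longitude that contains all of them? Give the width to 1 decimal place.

90.3°

Sort the longitudes: -125.7°, +144.0°, +169.8°.
Eastward gaps between consecutive values (wrapping around): 269.7°, 25.8°, 64.5°.
Largest gap = 269.7° ⇒ minimal covering band is its complement: 360° − 269.7° = 90.3°.
Band runs from +144.0° eastward to -125.7°, crossing the antimeridian.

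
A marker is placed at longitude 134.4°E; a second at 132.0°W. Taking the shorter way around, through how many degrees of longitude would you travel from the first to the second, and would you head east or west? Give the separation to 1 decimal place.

93.6° east

Raw difference: -132.0 − 134.4 = -266.4°.
Normalise into (−180°, 180°]: -266.4° + 360° = 93.6°.
Positive ⇒ the second point lies to the east; separation 93.6°.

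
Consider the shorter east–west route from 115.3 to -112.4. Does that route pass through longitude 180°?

Naïve |-112.4 − 115.3| = 227.7° > 180°, so the shorter arc goes the other way round — across 180°.
Signed shortest Δλ = ((-112.4 − 115.3 + 180) mod 360) − 180 = 132.3°.
Going east by 132.3° from +115.3° passes through 180° before reaching -112.4°.

Yes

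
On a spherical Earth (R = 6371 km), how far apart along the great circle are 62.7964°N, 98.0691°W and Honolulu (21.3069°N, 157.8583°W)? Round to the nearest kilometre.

6392 km

Δλ = -157.8583 − -98.0691 = -59.7892°.
Δφ = 21.3069 − 62.7964 = -41.4895°.
a = sin²(Δφ/2) + cos φ₁ · cos φ₂ · sin²(Δλ/2) = 0.231260.
c = 2·atan2(√a, √(1−a)) = 1.00335 rad → d = 6371·c ≈ 6392.35 km.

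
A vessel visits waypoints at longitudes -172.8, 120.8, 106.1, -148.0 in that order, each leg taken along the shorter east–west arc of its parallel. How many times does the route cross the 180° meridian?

Leg 1: -172.8° → +120.8°, shortest Δλ = -66.4° (west) — crosses 180°.
Leg 2: +120.8° → +106.1°, shortest Δλ = -14.7° (west) — does not cross 180°.
Leg 3: +106.1° → -148.0°, shortest Δλ = 105.9° (east) — crosses 180°.
Total crossings: 2.

2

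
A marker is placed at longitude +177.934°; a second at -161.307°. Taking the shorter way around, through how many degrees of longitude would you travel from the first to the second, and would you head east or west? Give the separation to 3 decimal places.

20.759° east

Raw difference: -161.307 − 177.934 = -339.241°.
Normalise into (−180°, 180°]: -339.241° + 360° = 20.759°.
Positive ⇒ the second point lies to the east; separation 20.759°.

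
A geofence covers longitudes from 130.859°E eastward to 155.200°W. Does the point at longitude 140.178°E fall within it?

Yes

Band width going east from +130.859° to -155.200°: ((-155.200 − 130.859) mod 360) = 73.941°.
Offset of +140.178° east of the west edge: ((140.178 − 130.859) mod 360) = 9.319°.
9.319° ≤ 73.941° ⇒ inside.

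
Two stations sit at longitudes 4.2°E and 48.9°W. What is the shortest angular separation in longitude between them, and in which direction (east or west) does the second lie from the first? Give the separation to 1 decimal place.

53.1° west

Raw difference: -48.9 − 4.2 = -53.1°.
Normalise into (−180°, 180°]: -53.1° stays -53.1°.
Negative ⇒ the second point lies to the west; separation 53.1°.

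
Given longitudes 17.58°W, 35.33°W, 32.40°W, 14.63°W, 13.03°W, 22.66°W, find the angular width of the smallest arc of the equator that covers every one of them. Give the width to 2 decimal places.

22.30°

Sort the longitudes: -35.33°, -32.40°, -22.66°, -17.58°, -14.63°, -13.03°.
Eastward gaps between consecutive values (wrapping around): 2.93°, 9.74°, 5.08°, 2.95°, 1.60°, 337.70°.
Largest gap = 337.70° ⇒ minimal covering band is its complement: 360° − 337.70° = 22.30°.
Band runs from -35.33° eastward to -13.03°.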